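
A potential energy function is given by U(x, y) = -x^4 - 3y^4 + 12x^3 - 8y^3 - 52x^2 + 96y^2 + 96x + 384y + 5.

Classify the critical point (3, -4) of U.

The mixed partial ∂²U/∂x∂y is 0, so the Hessian at any point is diag(U_xx, U_yy) = diag(4(-3x^2 + 18x - 26), 12(-3y^2 - 4y + 16)).
At (3, -4): H = diag(4, -192).
The eigenvalues have opposite signs, so H is indefinite: a saddle point.

saddle point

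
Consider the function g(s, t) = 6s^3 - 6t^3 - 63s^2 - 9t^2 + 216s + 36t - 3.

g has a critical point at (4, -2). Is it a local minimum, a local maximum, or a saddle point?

local minimum

The mixed partial ∂²g/∂s∂t is 0, so the Hessian at any point is diag(g_ss, g_tt) = diag(18(2s - 7), -18(2t + 1)).
At (4, -2): H = diag(18, 54).
Both eigenvalues are positive, so H is positive definite: a local minimum.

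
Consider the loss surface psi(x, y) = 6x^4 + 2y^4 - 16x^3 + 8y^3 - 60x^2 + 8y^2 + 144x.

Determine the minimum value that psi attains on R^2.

-304

psi(x,y) separates as P(x) + Q(y), so its minimum is min P + min Q.
P'(x) = 24(x - 3)(x - 1)(x + 2) vanishes at x ∈ {-2, 1, 3}; Q'(y) = 8y(y + 1)(y + 2) vanishes at y ∈ {-2, -1, 0}.
Local minima of P (where P''>0): P(-2)=-304, P(3)=-54. Local minima of Q: Q(-2)=0, Q(0)=0.
So the global minimum of psi is P(-2) + Q(-2) = -304 + 0 = -304, attained at (-2, -2).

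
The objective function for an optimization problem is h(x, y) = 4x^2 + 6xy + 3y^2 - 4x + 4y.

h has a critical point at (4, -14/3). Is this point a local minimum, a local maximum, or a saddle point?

local minimum

The Hessian of h is constant: H = [[8, 6], [6, 6]].
det(H) = 8·6 − 6² = 12.
det(H) > 0 and tr(H) = 14 > 0, so H is positive definite and the point is a local minimum.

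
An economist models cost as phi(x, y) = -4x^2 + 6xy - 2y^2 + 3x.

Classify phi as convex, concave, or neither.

phi is quadratic, so its Hessian is the constant matrix H = [[-8, 6], [6, -4]].
det(H) = -4, tr(H) = -12.
det(H) < 0, so H is indefinite: neither convex nor concave.

neither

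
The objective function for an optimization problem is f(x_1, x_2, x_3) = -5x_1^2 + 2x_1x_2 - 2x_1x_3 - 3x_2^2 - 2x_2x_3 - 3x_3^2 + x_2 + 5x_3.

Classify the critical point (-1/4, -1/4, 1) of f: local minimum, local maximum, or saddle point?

local maximum

The Hessian is constant: H = [[-10, 2, -2], [2, -6, -2], [-2, -2, -6]].
Leading principal minors: Δ₁ = -10, Δ₂ = 56, Δ₃ = -256.
The minors alternate sign starting negative (−, +, −), so H is negative definite: a local maximum.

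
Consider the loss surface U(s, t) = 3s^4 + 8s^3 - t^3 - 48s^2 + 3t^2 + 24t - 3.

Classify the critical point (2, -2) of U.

The mixed partial ∂²U/∂s∂t is 0, so the Hessian at any point is diag(U_ss, U_tt) = diag(12(3s^2 + 4s - 8), 6(-t + 1)).
At (2, -2): H = diag(144, 18).
Both eigenvalues are positive, so H is positive definite: a local minimum.

local minimum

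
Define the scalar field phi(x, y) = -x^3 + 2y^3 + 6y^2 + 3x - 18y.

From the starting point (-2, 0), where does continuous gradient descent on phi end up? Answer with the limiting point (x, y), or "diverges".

phi is separable, so gradient descent decouples: x follows -∂phi/∂x, y follows -∂phi/∂y.
∂phi/∂x = -3(x - 1)(x + 1); at x=-2 this is -9, so x increases.
∂phi/∂y = 6(y - 1)(y + 3); at y=0 this is -18, so y increases.
x converges to its nearest critical value -1 (a local min of the x-part); y converges to 1. The iterate converges to (-1, 1).

(-1, 1)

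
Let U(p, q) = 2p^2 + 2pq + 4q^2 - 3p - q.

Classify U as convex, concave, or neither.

convex

U is quadratic, so its Hessian is the constant matrix H = [[4, 2], [2, 8]].
det(H) = 28, tr(H) = 12.
det(H) > 0 and tr(H) > 0, so H is positive definite everywhere: convex.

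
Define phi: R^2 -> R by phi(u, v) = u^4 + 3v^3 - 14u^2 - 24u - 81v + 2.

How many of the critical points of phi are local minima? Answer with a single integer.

phi separates as a function of u plus a function of v, so ∇phi=0 decouples.
∂phi/∂u = 4(u - 3)(u + 1)(u + 2) = 0 at u ∈ {-2, -1, 3}; ∂phi/∂v = 9(v - 3)(v + 3) = 0 at v ∈ {-3, 3}.
The Hessian is diagonal: diag(phi_uu, phi_vv). Second derivatives: phi_uu(-2)=20, phi_uu(-1)=-16, phi_uu(3)=80; phi_vv(-3)=-54, phi_vv(3)=54.
Local minima occur where both diagonal entries positive: (-2, 3), (3, 3). Count: 2.

2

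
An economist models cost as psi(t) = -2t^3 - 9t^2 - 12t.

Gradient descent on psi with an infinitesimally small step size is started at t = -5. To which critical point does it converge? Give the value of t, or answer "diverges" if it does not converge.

-2

psi'(t) = -6(t + 1)(t + 2), so psi'(-5) = -72.
Gradient descent moves in the -psi' direction, i.e. t is increasing.
The nearest critical point in that direction is t = -2, where psi'' = 6 > 0 (a local minimum). The iterate converges there.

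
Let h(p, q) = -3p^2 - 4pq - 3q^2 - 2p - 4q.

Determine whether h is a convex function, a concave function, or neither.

h is quadratic, so its Hessian is the constant matrix H = [[-6, -4], [-4, -6]].
det(H) = 20, tr(H) = -12.
det(H) > 0 and tr(H) < 0, so H is negative definite everywhere: concave.

concave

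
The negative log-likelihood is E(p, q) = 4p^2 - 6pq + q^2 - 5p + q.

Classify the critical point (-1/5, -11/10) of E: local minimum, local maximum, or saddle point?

The Hessian of E is constant: H = [[8, -6], [-6, 2]].
det(H) = 8·2 − (-6)² = -20.
Since det(H) < 0, H is indefinite and the critical point is a saddle point.

saddle point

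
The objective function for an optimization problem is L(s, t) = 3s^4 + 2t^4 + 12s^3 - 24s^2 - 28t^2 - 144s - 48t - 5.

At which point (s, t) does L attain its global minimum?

L(s,t) separates as P(s) + Q(t) − 5, so its minimum is min P + min Q − 5.
P'(s) = 12(s - 2)(s + 2)(s + 3) vanishes at s ∈ {-3, -2, 2}; Q'(t) = 8(t - 3)(t + 1)(t + 2) vanishes at t ∈ {-2, -1, 3}.
Local minima of P (where P''>0): P(-3)=135, P(2)=-240. Local minima of Q: Q(-2)=16, Q(3)=-234.
So the global minimum of L is P(2) + Q(3) − 5 = -240 − 234 − 5 = -479, attained at (2, 3).

(2, 3)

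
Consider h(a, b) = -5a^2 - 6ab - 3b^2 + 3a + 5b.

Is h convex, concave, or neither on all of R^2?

h is quadratic, so its Hessian is the constant matrix H = [[-10, -6], [-6, -6]].
det(H) = 24, tr(H) = -16.
det(H) > 0 and tr(H) < 0, so H is negative definite everywhere: concave.

concave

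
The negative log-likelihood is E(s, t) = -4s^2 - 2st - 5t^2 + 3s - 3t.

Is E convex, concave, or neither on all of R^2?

E is quadratic, so its Hessian is the constant matrix H = [[-8, -2], [-2, -10]].
det(H) = 76, tr(H) = -18.
det(H) > 0 and tr(H) < 0, so H is negative definite everywhere: concave.

concave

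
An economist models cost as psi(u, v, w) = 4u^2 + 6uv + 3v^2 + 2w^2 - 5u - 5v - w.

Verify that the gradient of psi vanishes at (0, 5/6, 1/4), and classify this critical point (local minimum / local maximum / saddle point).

local minimum

∇psi = (8u + 6v - 5, 6u + 6v - 5, 4w - 1); substituting (0, 5/6, 1/4) gives ∇psi = (0, 0, 0), so (0, 5/6, 1/4) is indeed a critical point.
The Hessian is constant: H = [[8, 6, 0], [6, 6, 0], [0, 0, 4]].
Leading principal minors: Δ₁ = 8, Δ₂ = 12, Δ₃ = 48.
All leading minors are positive, so H is positive definite: a local minimum.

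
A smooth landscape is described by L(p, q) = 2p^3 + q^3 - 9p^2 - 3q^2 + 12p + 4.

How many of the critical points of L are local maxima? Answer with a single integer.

L separates as a function of p plus a function of q, so ∇L=0 decouples.
∂L/∂p = 6(p - 2)(p - 1) = 0 at p ∈ {1, 2}; ∂L/∂q = 3q(q - 2) = 0 at q ∈ {0, 2}.
The Hessian is diagonal: diag(L_pp, L_qq). Second derivatives: L_pp(1)=-6, L_pp(2)=6; L_qq(0)=-6, L_qq(2)=6.
Local maxima occur where both diagonal entries negative: (1, 0). Count: 1.

1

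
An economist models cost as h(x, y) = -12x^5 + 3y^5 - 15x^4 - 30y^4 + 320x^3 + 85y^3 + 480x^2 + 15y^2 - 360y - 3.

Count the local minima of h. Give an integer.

4

h separates as a function of x plus a function of y, so ∇h=0 decouples.
∂h/∂x = -60x(x - 4)(x + 1)(x + 4) = 0 at x ∈ {-4, -1, 0, 4}; ∂h/∂y = 15(y - 4)(y - 3)(y - 2)(y + 1) = 0 at y ∈ {-1, 2, 3, 4}.
The Hessian is diagonal: diag(h_xx, h_yy). Second derivatives: h_xx(-4)=5760, h_xx(-1)=-900, h_xx(0)=960, h_xx(4)=-9600; h_yy(-1)=-900, h_yy(2)=90, h_yy(3)=-60, h_yy(4)=150.
Local minima occur where both diagonal entries positive: (-4, 2), (-4, 4), (0, 2), (0, 4). Count: 4.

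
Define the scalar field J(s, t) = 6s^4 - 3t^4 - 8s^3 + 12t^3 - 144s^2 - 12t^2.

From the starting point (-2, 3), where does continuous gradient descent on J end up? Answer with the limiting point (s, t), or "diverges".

diverges

J is separable, so gradient descent decouples: s follows -∂J/∂s, t follows -∂J/∂t.
∂J/∂s = 24s(s - 4)(s + 3); at s=-2 this is 288, so s decreases.
∂J/∂t = -12t(t - 2)(t - 1); at t=3 this is -72, so t increases.
The t-coordinate has no critical point in that direction and runs off to infinity.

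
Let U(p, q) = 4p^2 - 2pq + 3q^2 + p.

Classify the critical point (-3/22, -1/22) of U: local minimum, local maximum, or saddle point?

local minimum

The Hessian of U is constant: H = [[8, -2], [-2, 6]].
det(H) = 8·6 − (-2)² = 44.
det(H) > 0 and tr(H) = 14 > 0, so H is positive definite and the point is a local minimum.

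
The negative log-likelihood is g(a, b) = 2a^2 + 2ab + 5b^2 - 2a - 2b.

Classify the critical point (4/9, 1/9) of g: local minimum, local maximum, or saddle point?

The Hessian of g is constant: H = [[4, 2], [2, 10]].
det(H) = 4·10 − 2² = 36.
det(H) > 0 and tr(H) = 14 > 0, so H is positive definite and the point is a local minimum.

local minimum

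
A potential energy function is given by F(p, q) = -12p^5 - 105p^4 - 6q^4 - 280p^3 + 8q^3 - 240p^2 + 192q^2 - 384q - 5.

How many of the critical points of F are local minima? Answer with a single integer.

F separates as a function of p plus a function of q, so ∇F=0 decouples.
∂F/∂p = -60p(p + 1)(p + 2)(p + 4) = 0 at p ∈ {-4, -2, -1, 0}; ∂F/∂q = -24(q - 4)(q - 1)(q + 4) = 0 at q ∈ {-4, 1, 4}.
The Hessian is diagonal: diag(F_pp, F_qq). Second derivatives: F_pp(-4)=1440, F_pp(-2)=-240, F_pp(-1)=180, F_pp(0)=-480; F_qq(-4)=-960, F_qq(1)=360, F_qq(4)=-576.
Local minima occur where both diagonal entries positive: (-4, 1), (-1, 1). Count: 2.

2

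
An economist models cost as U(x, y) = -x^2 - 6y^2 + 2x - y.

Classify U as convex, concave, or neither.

concave

U is quadratic, so its Hessian is the constant matrix H = [[-2, 0], [0, -12]].
det(H) = 24, tr(H) = -14.
det(H) > 0 and tr(H) < 0, so H is negative definite everywhere: concave.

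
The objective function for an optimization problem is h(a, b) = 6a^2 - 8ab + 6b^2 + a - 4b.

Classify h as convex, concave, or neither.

h is quadratic, so its Hessian is the constant matrix H = [[12, -8], [-8, 12]].
det(H) = 80, tr(H) = 24.
det(H) > 0 and tr(H) > 0, so H is positive definite everywhere: convex.

convex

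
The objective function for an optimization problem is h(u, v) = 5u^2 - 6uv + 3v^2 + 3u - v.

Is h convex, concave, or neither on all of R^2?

convex

h is quadratic, so its Hessian is the constant matrix H = [[10, -6], [-6, 6]].
det(H) = 24, tr(H) = 16.
det(H) > 0 and tr(H) > 0, so H is positive definite everywhere: convex.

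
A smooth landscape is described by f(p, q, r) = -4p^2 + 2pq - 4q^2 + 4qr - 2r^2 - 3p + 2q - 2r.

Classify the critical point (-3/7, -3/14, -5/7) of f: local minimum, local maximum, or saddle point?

The Hessian is constant: H = [[-8, 2, 0], [2, -8, 4], [0, 4, -4]].
Leading principal minors: Δ₁ = -8, Δ₂ = 60, Δ₃ = -112.
The minors alternate sign starting negative (−, +, −), so H is negative definite: a local maximum.

local maximum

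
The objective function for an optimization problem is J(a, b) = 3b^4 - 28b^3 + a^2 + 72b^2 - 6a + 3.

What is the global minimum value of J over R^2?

-6

J(a,b) separates as P(a) + Q(b) + 3, so its minimum is min P + min Q + 3.
P'(a) = 2a - 6 vanishes at a ∈ {3}; Q'(b) = 12b(b - 4)(b - 3) vanishes at b ∈ {0, 3, 4}.
Local minima of P (where P''>0): P(3)=-9. Local minima of Q: Q(0)=0, Q(4)=128.
So the global minimum of J is P(3) + Q(0) + 3 = -9 + 0 + 3 = -6, attained at (3, 0).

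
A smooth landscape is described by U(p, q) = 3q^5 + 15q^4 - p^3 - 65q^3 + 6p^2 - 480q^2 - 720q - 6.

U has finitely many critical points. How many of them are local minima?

2

U separates as a function of p plus a function of q, so ∇U=0 decouples.
∂U/∂p = -3p(p - 4) = 0 at p ∈ {0, 4}; ∂U/∂q = 15(q - 4)(q + 1)(q + 3)(q + 4) = 0 at q ∈ {-4, -3, -1, 4}.
The Hessian is diagonal: diag(U_pp, U_qq). Second derivatives: U_pp(0)=12, U_pp(4)=-12; U_qq(-4)=-360, U_qq(-3)=210, U_qq(-1)=-450, U_qq(4)=4200.
Local minima occur where both diagonal entries positive: (0, -3), (0, 4). Count: 2.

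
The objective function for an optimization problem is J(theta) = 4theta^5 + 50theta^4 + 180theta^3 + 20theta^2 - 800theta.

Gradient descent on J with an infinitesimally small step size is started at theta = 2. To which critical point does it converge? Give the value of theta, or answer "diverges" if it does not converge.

1

J'(theta) = 20(theta - 1)(theta + 2)(theta + 4)(theta + 5), so J'(2) = 3360.
Gradient descent moves in the -J' direction, i.e. theta is decreasing.
The nearest critical point in that direction is theta = 1, where J'' = 1800 > 0 (a local minimum). The iterate converges there.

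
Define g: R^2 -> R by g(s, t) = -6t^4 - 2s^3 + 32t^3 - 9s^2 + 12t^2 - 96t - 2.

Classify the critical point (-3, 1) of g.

local minimum

The mixed partial ∂²g/∂s∂t is 0, so the Hessian at any point is diag(g_ss, g_tt) = diag(-6(2s + 3), 24(-3t^2 + 8t + 1)).
At (-3, 1): H = diag(18, 144).
Both eigenvalues are positive, so H is positive definite: a local minimum.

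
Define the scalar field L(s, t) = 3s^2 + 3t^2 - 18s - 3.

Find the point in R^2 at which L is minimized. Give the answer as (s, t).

L(s,t) separates as P(s) + Q(t) − 3, so its minimum is min P + min Q − 3.
P'(s) = 6s - 18 vanishes at s ∈ {3}; Q'(t) = 6t vanishes at t ∈ {0}.
Local minima of P (where P''>0): P(3)=-27. Local minima of Q: Q(0)=0.
So the global minimum of L is P(3) + Q(0) − 3 = -27 + 0 − 3 = -30, attained at (3, 0).

(3, 0)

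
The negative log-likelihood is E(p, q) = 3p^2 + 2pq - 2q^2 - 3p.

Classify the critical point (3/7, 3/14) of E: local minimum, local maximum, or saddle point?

The Hessian of E is constant: H = [[6, 2], [2, -4]].
det(H) = 6·(-4) − 2² = -28.
Since det(H) < 0, H is indefinite and the critical point is a saddle point.

saddle point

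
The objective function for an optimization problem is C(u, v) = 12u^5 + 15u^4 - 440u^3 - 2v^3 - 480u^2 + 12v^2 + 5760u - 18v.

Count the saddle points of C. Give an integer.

4

C separates as a function of u plus a function of v, so ∇C=0 decouples.
∂C/∂u = 60(u - 4)(u - 2)(u + 3)(u + 4) = 0 at u ∈ {-4, -3, 2, 4}; ∂C/∂v = -6(v - 3)(v - 1) = 0 at v ∈ {1, 3}.
The Hessian is diagonal: diag(C_uu, C_vv). Second derivatives: C_uu(-4)=-2880, C_uu(-3)=2100, C_uu(2)=-3600, C_uu(4)=6720; C_vv(1)=12, C_vv(3)=-12.
Saddle points occur where the two diagonal entries have opposite signs: (-4, 1), (-3, 3), (2, 1), (4, 3). Count: 4.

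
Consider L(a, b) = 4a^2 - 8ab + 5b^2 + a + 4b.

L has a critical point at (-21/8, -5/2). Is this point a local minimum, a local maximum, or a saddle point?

local minimum

The Hessian of L is constant: H = [[8, -8], [-8, 10]].
det(H) = 8·10 − (-8)² = 16.
det(H) > 0 and tr(H) = 18 > 0, so H is positive definite and the point is a local minimum.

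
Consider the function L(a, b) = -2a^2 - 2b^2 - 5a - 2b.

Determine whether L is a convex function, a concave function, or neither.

concave

L is quadratic, so its Hessian is the constant matrix H = [[-4, 0], [0, -4]].
det(H) = 16, tr(H) = -8.
det(H) > 0 and tr(H) < 0, so H is negative definite everywhere: concave.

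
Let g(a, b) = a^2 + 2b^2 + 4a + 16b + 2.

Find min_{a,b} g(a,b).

g(a,b) separates as P(a) + Q(b) + 2, so its minimum is min P + min Q + 2.
P'(a) = 2a + 4 vanishes at a ∈ {-2}; Q'(b) = 4b + 16 vanishes at b ∈ {-4}.
Local minima of P (where P''>0): P(-2)=-4. Local minima of Q: Q(-4)=-32.
So the global minimum of g is P(-2) + Q(-4) + 2 = -4 − 32 + 2 = -34, attained at (-2, -4).

-34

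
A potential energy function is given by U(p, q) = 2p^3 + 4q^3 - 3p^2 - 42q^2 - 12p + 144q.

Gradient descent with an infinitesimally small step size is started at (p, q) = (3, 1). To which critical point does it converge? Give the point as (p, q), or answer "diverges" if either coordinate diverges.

diverges

U is separable, so gradient descent decouples: p follows -∂U/∂p, q follows -∂U/∂q.
∂U/∂p = 6(p - 2)(p + 1); at p=3 this is 24, so p decreases.
∂U/∂q = 12(q - 4)(q - 3); at q=1 this is 72, so q decreases.
The q-coordinate has no critical point in that direction and runs off to infinity.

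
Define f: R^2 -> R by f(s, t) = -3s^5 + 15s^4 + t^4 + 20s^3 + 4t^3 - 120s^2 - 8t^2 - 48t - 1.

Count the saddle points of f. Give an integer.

6

f separates as a function of s plus a function of t, so ∇f=0 decouples.
∂f/∂s = -15s(s - 4)(s - 2)(s + 2) = 0 at s ∈ {-2, 0, 2, 4}; ∂f/∂t = 4(t - 2)(t + 2)(t + 3) = 0 at t ∈ {-3, -2, 2}.
The Hessian is diagonal: diag(f_ss, f_tt). Second derivatives: f_ss(-2)=720, f_ss(0)=-240, f_ss(2)=240, f_ss(4)=-720; f_tt(-3)=20, f_tt(-2)=-16, f_tt(2)=80.
Saddle points occur where the two diagonal entries have opposite signs: (-2, -2), (0, -3), (0, 2), (2, -2), (4, -3), (4, 2). Count: 6.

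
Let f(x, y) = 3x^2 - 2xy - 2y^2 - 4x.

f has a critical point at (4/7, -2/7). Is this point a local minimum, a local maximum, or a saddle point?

The Hessian of f is constant: H = [[6, -2], [-2, -4]].
det(H) = 6·(-4) − (-2)² = -28.
Since det(H) < 0, H is indefinite and the critical point is a saddle point.

saddle point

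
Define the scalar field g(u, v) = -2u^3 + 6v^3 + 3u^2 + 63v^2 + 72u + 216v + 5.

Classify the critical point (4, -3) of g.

saddle point

The mixed partial ∂²g/∂u∂v is 0, so the Hessian at any point is diag(g_uu, g_vv) = diag(6(-2u + 1), 18(2v + 7)).
At (4, -3): H = diag(-42, 18).
The eigenvalues have opposite signs, so H is indefinite: a saddle point.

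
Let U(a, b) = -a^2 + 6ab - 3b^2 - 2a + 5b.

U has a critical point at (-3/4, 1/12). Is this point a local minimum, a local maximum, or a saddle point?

The Hessian of U is constant: H = [[-2, 6], [6, -6]].
det(H) = (-2)·(-6) − 6² = -24.
Since det(H) < 0, H is indefinite and the critical point is a saddle point.

saddle point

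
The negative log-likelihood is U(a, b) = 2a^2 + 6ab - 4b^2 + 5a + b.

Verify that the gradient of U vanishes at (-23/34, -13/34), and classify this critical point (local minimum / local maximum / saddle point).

∇U = (4a + 6b + 5, 6a - 8b + 1); substituting (-23/34, -13/34) gives ∇U = (0, 0), so (-23/34, -13/34) is indeed a critical point.
The Hessian of U is constant: H = [[4, 6], [6, -8]].
det(H) = 4·(-8) − 6² = -68.
Since det(H) < 0, H is indefinite and the critical point is a saddle point.

saddle point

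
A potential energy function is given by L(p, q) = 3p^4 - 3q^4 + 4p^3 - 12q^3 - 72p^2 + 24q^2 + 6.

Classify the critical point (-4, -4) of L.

The mixed partial ∂²L/∂p∂q is 0, so the Hessian at any point is diag(L_pp, L_qq) = diag(12(3p^2 + 2p - 12), 12(-3q^2 - 6q + 4)).
At (-4, -4): H = diag(336, -240).
The eigenvalues have opposite signs, so H is indefinite: a saddle point.

saddle point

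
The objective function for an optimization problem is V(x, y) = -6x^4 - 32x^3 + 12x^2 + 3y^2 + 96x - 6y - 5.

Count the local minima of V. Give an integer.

1

V separates as a function of x plus a function of y, so ∇V=0 decouples.
∂V/∂x = -24(x - 1)(x + 1)(x + 4) = 0 at x ∈ {-4, -1, 1}; ∂V/∂y = 6(y - 1) = 0 at y ∈ {1}.
The Hessian is diagonal: diag(V_xx, V_yy). Second derivatives: V_xx(-4)=-360, V_xx(-1)=144, V_xx(1)=-240; V_yy(1)=6.
Local minima occur where both diagonal entries positive: (-1, 1). Count: 1.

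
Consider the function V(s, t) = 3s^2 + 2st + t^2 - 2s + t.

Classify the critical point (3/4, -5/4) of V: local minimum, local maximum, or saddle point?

The Hessian of V is constant: H = [[6, 2], [2, 2]].
det(H) = 6·2 − 2² = 8.
det(H) > 0 and tr(H) = 8 > 0, so H is positive definite and the point is a local minimum.

local minimum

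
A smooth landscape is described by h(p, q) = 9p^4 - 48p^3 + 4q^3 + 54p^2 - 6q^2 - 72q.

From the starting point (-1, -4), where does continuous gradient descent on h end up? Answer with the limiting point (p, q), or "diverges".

h is separable, so gradient descent decouples: p follows -∂h/∂p, q follows -∂h/∂q.
∂h/∂p = 36p(p - 3)(p - 1); at p=-1 this is -288, so p increases.
∂h/∂q = 12(q - 3)(q + 2); at q=-4 this is 168, so q decreases.
The q-coordinate has no critical point in that direction and runs off to infinity.

diverges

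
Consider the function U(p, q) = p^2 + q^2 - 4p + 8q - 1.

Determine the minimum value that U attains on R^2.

-21

U(p,q) separates as A(p) + B(q) − 1, so its minimum is min A + min B − 1.
A'(p) = 2p - 4 vanishes at p ∈ {2}; B'(q) = 2q + 8 vanishes at q ∈ {-4}.
Local minima of A (where A''>0): A(2)=-4. Local minima of B: B(-4)=-16.
So the global minimum of U is A(2) + B(-4) − 1 = -4 − 16 − 1 = -21, attained at (2, -4).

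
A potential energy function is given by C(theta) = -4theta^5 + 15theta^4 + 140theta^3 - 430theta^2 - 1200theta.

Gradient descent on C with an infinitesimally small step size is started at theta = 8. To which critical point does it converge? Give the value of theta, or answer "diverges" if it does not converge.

diverges

C'(theta) = -20(theta - 5)(theta - 3)(theta + 1)(theta + 4), so C'(8) = -32400.
Gradient descent moves in the -C' direction, i.e. theta is increasing.
There is no critical point above theta=8, and C' keeps the same sign, so the iterate runs off to +∞.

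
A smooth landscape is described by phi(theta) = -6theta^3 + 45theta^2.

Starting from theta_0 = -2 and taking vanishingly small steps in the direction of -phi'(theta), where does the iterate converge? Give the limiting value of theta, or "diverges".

phi'(theta) = -18theta(theta - 5), so phi'(-2) = -252.
Gradient descent moves in the -phi' direction, i.e. theta is increasing.
The nearest critical point in that direction is theta = 0, where phi'' = 90 > 0 (a local minimum). The iterate converges there.

0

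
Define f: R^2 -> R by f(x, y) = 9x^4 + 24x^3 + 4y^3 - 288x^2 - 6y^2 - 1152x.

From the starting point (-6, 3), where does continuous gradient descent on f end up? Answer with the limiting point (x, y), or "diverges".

(-4, 1)

f is separable, so gradient descent decouples: x follows -∂f/∂x, y follows -∂f/∂y.
∂f/∂x = 36(x - 4)(x + 2)(x + 4); at x=-6 this is -2880, so x increases.
∂f/∂y = 12y(y - 1); at y=3 this is 72, so y decreases.
x converges to its nearest critical value -4 (a local min of the x-part); y converges to 1. The iterate converges to (-4, 1).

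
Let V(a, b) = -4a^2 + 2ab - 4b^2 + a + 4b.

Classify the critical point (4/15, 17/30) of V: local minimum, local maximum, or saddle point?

The Hessian of V is constant: H = [[-8, 2], [2, -8]].
det(H) = (-8)·(-8) − 2² = 60.
det(H) > 0 and tr(H) = -16 < 0, so H is negative definite and the point is a local maximum.

local maximum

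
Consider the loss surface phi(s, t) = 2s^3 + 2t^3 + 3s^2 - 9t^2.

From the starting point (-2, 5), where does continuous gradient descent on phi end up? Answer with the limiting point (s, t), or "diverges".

diverges

phi is separable, so gradient descent decouples: s follows -∂phi/∂s, t follows -∂phi/∂t.
∂phi/∂s = 6s(s + 1); at s=-2 this is 12, so s decreases.
∂phi/∂t = 6t(t - 3); at t=5 this is 60, so t decreases.
The s-coordinate has no critical point in that direction and runs off to infinity.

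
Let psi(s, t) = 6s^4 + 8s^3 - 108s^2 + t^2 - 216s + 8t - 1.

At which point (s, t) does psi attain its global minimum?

psi(s,t) separates as P(s) + Q(t) − 1, so its minimum is min P + min Q − 1.
P'(s) = 24(s - 3)(s + 1)(s + 3) vanishes at s ∈ {-3, -1, 3}; Q'(t) = 2(t + 4) vanishes at t ∈ {-4}.
Local minima of P (where P''>0): P(-3)=-54, P(3)=-918. Local minima of Q: Q(-4)=-16.
So the global minimum of psi is P(3) + Q(-4) − 1 = -918 − 16 − 1 = -935, attained at (3, -4).

(3, -4)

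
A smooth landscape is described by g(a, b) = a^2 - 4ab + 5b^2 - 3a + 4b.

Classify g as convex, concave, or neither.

convex

g is quadratic, so its Hessian is the constant matrix H = [[2, -4], [-4, 10]].
det(H) = 4, tr(H) = 12.
det(H) > 0 and tr(H) > 0, so H is positive definite everywhere: convex.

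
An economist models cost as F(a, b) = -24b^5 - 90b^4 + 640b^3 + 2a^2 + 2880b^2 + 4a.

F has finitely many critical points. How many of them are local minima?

2

F separates as a function of a plus a function of b, so ∇F=0 decouples.
∂F/∂a = 4(a + 1) = 0 at a ∈ {-1}; ∂F/∂b = -120b(b - 4)(b + 3)(b + 4) = 0 at b ∈ {-4, -3, 0, 4}.
The Hessian is diagonal: diag(F_aa, F_bb). Second derivatives: F_aa(-1)=4; F_bb(-4)=3840, F_bb(-3)=-2520, F_bb(0)=5760, F_bb(4)=-26880.
Local minima occur where both diagonal entries positive: (-1, -4), (-1, 0). Count: 2.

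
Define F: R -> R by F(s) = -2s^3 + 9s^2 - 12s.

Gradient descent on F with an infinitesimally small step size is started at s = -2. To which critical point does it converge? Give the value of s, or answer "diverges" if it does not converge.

F'(s) = -6(s - 2)(s - 1), so F'(-2) = -72.
Gradient descent moves in the -F' direction, i.e. s is increasing.
The nearest critical point in that direction is s = 1, where F'' = 6 > 0 (a local minimum). The iterate converges there.

1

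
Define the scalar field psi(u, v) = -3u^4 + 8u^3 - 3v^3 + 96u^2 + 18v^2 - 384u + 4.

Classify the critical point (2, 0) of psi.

The mixed partial ∂²psi/∂u∂v is 0, so the Hessian at any point is diag(psi_uu, psi_vv) = diag(12(-3u^2 + 4u + 16), 18(-v + 2)).
At (2, 0): H = diag(144, 36).
Both eigenvalues are positive, so H is positive definite: a local minimum.

local minimum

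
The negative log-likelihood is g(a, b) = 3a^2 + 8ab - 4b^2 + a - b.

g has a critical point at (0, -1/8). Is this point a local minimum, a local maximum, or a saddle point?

The Hessian of g is constant: H = [[6, 8], [8, -8]].
det(H) = 6·(-8) − 8² = -112.
Since det(H) < 0, H is indefinite and the critical point is a saddle point.

saddle point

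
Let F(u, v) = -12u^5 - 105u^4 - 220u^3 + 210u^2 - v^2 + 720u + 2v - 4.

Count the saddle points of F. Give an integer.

F separates as a function of u plus a function of v, so ∇F=0 decouples.
∂F/∂u = -60(u - 1)(u + 1)(u + 3)(u + 4) = 0 at u ∈ {-4, -3, -1, 1}; ∂F/∂v = -2(v - 1) = 0 at v ∈ {1}.
The Hessian is diagonal: diag(F_uu, F_vv). Second derivatives: F_uu(-4)=900, F_uu(-3)=-480, F_uu(-1)=720, F_uu(1)=-2400; F_vv(1)=-2.
Saddle points occur where the two diagonal entries have opposite signs: (-4, 1), (-1, 1). Count: 2.

2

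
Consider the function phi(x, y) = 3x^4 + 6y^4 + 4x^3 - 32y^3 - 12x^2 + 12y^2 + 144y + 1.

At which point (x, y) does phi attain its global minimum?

(-2, -1)

phi(x,y) separates as P(x) + Q(y) + 1, so its minimum is min P + min Q + 1.
P'(x) = 12x(x - 1)(x + 2) vanishes at x ∈ {-2, 0, 1}; Q'(y) = 24(y - 3)(y - 2)(y + 1) vanishes at y ∈ {-1, 2, 3}.
Local minima of P (where P''>0): P(-2)=-32, P(1)=-5. Local minima of Q: Q(-1)=-94, Q(3)=162.
So the global minimum of phi is P(-2) + Q(-1) + 1 = -32 − 94 + 1 = -125, attained at (-2, -1).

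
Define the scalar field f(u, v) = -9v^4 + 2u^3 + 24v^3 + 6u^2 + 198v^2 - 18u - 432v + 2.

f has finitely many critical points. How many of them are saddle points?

3

f separates as a function of u plus a function of v, so ∇f=0 decouples.
∂f/∂u = 6(u - 1)(u + 3) = 0 at u ∈ {-3, 1}; ∂f/∂v = -36(v - 4)(v - 1)(v + 3) = 0 at v ∈ {-3, 1, 4}.
The Hessian is diagonal: diag(f_uu, f_vv). Second derivatives: f_uu(-3)=-24, f_uu(1)=24; f_vv(-3)=-1008, f_vv(1)=432, f_vv(4)=-756.
Saddle points occur where the two diagonal entries have opposite signs: (-3, 1), (1, -3), (1, 4). Count: 3.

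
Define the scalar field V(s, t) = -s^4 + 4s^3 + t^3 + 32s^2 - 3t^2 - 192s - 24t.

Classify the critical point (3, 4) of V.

The mixed partial ∂²V/∂s∂t is 0, so the Hessian at any point is diag(V_ss, V_tt) = diag(4(-3s^2 + 6s + 16), 6(t - 1)).
At (3, 4): H = diag(28, 18).
Both eigenvalues are positive, so H is positive definite: a local minimum.

local minimum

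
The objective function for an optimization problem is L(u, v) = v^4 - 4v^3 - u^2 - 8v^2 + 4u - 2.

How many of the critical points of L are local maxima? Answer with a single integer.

L separates as a function of u plus a function of v, so ∇L=0 decouples.
∂L/∂u = -2(u - 2) = 0 at u ∈ {2}; ∂L/∂v = 4v(v - 4)(v + 1) = 0 at v ∈ {-1, 0, 4}.
The Hessian is diagonal: diag(L_uu, L_vv). Second derivatives: L_uu(2)=-2; L_vv(-1)=20, L_vv(0)=-16, L_vv(4)=80.
Local maxima occur where both diagonal entries negative: (2, 0). Count: 1.

1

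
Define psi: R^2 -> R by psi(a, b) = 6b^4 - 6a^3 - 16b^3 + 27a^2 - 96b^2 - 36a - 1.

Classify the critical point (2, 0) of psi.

The mixed partial ∂²psi/∂a∂b is 0, so the Hessian at any point is diag(psi_aa, psi_bb) = diag(18(-2a + 3), 24(3b^2 - 4b - 8)).
At (2, 0): H = diag(-18, -192).
Both eigenvalues are negative, so H is negative definite: a local maximum.

local maximum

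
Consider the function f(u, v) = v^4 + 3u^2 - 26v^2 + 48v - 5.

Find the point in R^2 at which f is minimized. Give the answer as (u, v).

f(u,v) separates as P(u) + Q(v) − 5, so its minimum is min P + min Q − 5.
P'(u) = 6u vanishes at u ∈ {0}; Q'(v) = 4(v - 3)(v - 1)(v + 4) vanishes at v ∈ {-4, 1, 3}.
Local minima of P (where P''>0): P(0)=0. Local minima of Q: Q(-4)=-352, Q(3)=-9.
So the global minimum of f is P(0) + Q(-4) − 5 = 0 − 352 − 5 = -357, attained at (0, -4).

(0, -4)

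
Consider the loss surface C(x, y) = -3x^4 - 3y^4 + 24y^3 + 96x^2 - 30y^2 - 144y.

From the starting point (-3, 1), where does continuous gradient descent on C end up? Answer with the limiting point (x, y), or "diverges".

C is separable, so gradient descent decouples: x follows -∂C/∂x, y follows -∂C/∂y.
∂C/∂x = -12x(x - 4)(x + 4); at x=-3 this is -252, so x increases.
∂C/∂y = -12(y - 4)(y - 3)(y + 1); at y=1 this is -144, so y increases.
x converges to its nearest critical value 0 (a local min of the x-part); y converges to 3. The iterate converges to (0, 3).

(0, 3)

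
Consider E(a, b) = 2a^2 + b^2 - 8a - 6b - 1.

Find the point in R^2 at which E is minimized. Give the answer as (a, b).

(2, 3)

E(a,b) separates as P(a) + Q(b) − 1, so its minimum is min P + min Q − 1.
P'(a) = 4a - 8 vanishes at a ∈ {2}; Q'(b) = 2b - 6 vanishes at b ∈ {3}.
Local minima of P (where P''>0): P(2)=-8. Local minima of Q: Q(3)=-9.
So the global minimum of E is P(2) + Q(3) − 1 = -8 − 9 − 1 = -18, attained at (2, 3).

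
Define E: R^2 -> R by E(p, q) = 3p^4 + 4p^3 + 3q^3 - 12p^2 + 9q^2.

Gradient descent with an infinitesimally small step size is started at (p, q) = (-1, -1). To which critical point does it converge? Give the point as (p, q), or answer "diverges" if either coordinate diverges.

E is separable, so gradient descent decouples: p follows -∂E/∂p, q follows -∂E/∂q.
∂E/∂p = 12p(p - 1)(p + 2); at p=-1 this is 24, so p decreases.
∂E/∂q = 9q(q + 2); at q=-1 this is -9, so q increases.
p converges to its nearest critical value -2 (a local min of the p-part); q converges to 0. The iterate converges to (-2, 0).

(-2, 0)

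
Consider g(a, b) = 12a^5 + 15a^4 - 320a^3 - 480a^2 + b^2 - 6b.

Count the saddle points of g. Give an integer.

g separates as a function of a plus a function of b, so ∇g=0 decouples.
∂g/∂a = 60a(a - 4)(a + 1)(a + 4) = 0 at a ∈ {-4, -1, 0, 4}; ∂g/∂b = 2(b - 3) = 0 at b ∈ {3}.
The Hessian is diagonal: diag(g_aa, g_bb). Second derivatives: g_aa(-4)=-5760, g_aa(-1)=900, g_aa(0)=-960, g_aa(4)=9600; g_bb(3)=2.
Saddle points occur where the two diagonal entries have opposite signs: (-4, 3), (0, 3). Count: 2.

2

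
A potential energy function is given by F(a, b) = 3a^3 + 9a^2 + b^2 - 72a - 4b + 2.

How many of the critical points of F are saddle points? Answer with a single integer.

1

F separates as a function of a plus a function of b, so ∇F=0 decouples.
∂F/∂a = 9(a - 2)(a + 4) = 0 at a ∈ {-4, 2}; ∂F/∂b = 2(b - 2) = 0 at b ∈ {2}.
The Hessian is diagonal: diag(F_aa, F_bb). Second derivatives: F_aa(-4)=-54, F_aa(2)=54; F_bb(2)=2.
Saddle points occur where the two diagonal entries have opposite signs: (-4, 2). Count: 1.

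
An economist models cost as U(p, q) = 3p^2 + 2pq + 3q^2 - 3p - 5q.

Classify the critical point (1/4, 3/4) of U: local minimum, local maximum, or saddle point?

local minimum

The Hessian of U is constant: H = [[6, 2], [2, 6]].
det(H) = 6·6 − 2² = 32.
det(H) > 0 and tr(H) = 12 > 0, so H is positive definite and the point is a local minimum.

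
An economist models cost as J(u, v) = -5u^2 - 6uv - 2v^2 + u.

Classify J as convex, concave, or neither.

J is quadratic, so its Hessian is the constant matrix H = [[-10, -6], [-6, -4]].
det(H) = 4, tr(H) = -14.
det(H) > 0 and tr(H) < 0, so H is negative definite everywhere: concave.

concave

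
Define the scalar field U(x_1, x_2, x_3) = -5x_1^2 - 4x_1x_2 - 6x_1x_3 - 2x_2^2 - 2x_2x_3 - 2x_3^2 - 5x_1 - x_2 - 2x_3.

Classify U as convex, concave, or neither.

U is quadratic, so its Hessian is the constant matrix H = [[-10, -4, -6], [-4, -4, -2], [-6, -2, -4]].
Leading principal minors: -10, 24, -8.
Signs alternate −, +, − ⇒ H ≺ 0 ⇒ concave.

concave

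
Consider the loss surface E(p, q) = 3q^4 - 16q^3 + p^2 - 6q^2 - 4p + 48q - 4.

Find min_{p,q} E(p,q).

-168

E(p,q) separates as A(p) + B(q) − 4, so its minimum is min A + min B − 4.
A'(p) = 2p - 4 vanishes at p ∈ {2}; B'(q) = 12(q - 4)(q - 1)(q + 1) vanishes at q ∈ {-1, 1, 4}.
Local minima of A (where A''>0): A(2)=-4. Local minima of B: B(-1)=-35, B(4)=-160.
So the global minimum of E is A(2) + B(4) − 4 = -4 − 160 − 4 = -168, attained at (2, 4).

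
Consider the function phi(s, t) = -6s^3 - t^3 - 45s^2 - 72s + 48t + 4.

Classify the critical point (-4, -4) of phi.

The mixed partial ∂²phi/∂s∂t is 0, so the Hessian at any point is diag(phi_ss, phi_tt) = diag(-18(2s + 5), -6t).
At (-4, -4): H = diag(54, 24).
Both eigenvalues are positive, so H is positive definite: a local minimum.

local minimum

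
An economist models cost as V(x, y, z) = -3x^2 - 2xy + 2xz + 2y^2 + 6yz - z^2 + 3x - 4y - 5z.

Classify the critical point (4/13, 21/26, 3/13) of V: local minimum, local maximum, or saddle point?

saddle point

The Hessian is constant: H = [[-6, -2, 2], [-2, 4, 6], [2, 6, -2]].
Leading principal minors: Δ₁ = -6, Δ₂ = -28, Δ₃ = 208.
The minors fit neither the all-positive nor the alternating-sign pattern, so H is indefinite: a saddle point.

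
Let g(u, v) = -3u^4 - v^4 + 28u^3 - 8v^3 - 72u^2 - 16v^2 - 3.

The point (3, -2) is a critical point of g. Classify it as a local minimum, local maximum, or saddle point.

local minimum

The mixed partial ∂²g/∂u∂v is 0, so the Hessian at any point is diag(g_uu, g_vv) = diag(12(-3u^2 + 14u - 12), -4(3v^2 + 12v + 8)).
At (3, -2): H = diag(36, 16).
Both eigenvalues are positive, so H is positive definite: a local minimum.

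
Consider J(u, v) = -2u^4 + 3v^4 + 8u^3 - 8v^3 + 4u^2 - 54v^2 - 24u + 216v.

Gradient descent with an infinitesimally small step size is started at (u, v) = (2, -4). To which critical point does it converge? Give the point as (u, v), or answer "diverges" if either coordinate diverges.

(1, -3)

J is separable, so gradient descent decouples: u follows -∂J/∂u, v follows -∂J/∂v.
∂J/∂u = -8(u - 3)(u - 1)(u + 1); at u=2 this is 24, so u decreases.
∂J/∂v = 12(v - 3)(v - 2)(v + 3); at v=-4 this is -504, so v increases.
u converges to its nearest critical value 1 (a local min of the u-part); v converges to -3. The iterate converges to (1, -3).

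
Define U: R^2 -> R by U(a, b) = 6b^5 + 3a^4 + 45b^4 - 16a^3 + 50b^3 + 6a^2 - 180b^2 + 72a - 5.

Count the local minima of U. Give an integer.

4

U separates as a function of a plus a function of b, so ∇U=0 decouples.
∂U/∂a = 12(a - 3)(a - 2)(a + 1) = 0 at a ∈ {-1, 2, 3}; ∂U/∂b = 30b(b - 1)(b + 3)(b + 4) = 0 at b ∈ {-4, -3, 0, 1}.
The Hessian is diagonal: diag(U_aa, U_bb). Second derivatives: U_aa(-1)=144, U_aa(2)=-36, U_aa(3)=48; U_bb(-4)=-600, U_bb(-3)=360, U_bb(0)=-360, U_bb(1)=600.
Local minima occur where both diagonal entries positive: (-1, -3), (-1, 1), (3, -3), (3, 1). Count: 4.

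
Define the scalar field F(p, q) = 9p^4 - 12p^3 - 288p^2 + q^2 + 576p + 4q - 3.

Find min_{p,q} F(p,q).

-3847

F(p,q) separates as A(p) + B(q) − 3, so its minimum is min A + min B − 3.
A'(p) = 36(p - 4)(p - 1)(p + 4) vanishes at p ∈ {-4, 1, 4}; B'(q) = 2q + 4 vanishes at q ∈ {-2}.
Local minima of A (where A''>0): A(-4)=-3840, A(4)=-768. Local minima of B: B(-2)=-4.
So the global minimum of F is A(-4) + B(-2) − 3 = -3840 − 4 − 3 = -3847, attained at (-4, -2).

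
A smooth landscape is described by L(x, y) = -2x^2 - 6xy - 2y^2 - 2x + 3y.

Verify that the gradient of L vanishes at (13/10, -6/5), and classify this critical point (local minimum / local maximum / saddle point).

∇L = (-4x - 6y - 2, -6x - 4y + 3); substituting (13/10, -6/5) gives ∇L = (0, 0), so (13/10, -6/5) is indeed a critical point.
The Hessian of L is constant: H = [[-4, -6], [-6, -4]].
det(H) = (-4)·(-4) − (-6)² = -20.
Since det(H) < 0, H is indefinite and the critical point is a saddle point.

saddle point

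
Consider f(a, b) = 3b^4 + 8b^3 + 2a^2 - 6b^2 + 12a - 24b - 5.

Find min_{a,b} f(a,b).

-42

f(a,b) separates as P(a) + Q(b) − 5, so its minimum is min P + min Q − 5.
P'(a) = 4a + 12 vanishes at a ∈ {-3}; Q'(b) = 12(b - 1)(b + 1)(b + 2) vanishes at b ∈ {-2, -1, 1}.
Local minima of P (where P''>0): P(-3)=-18. Local minima of Q: Q(-2)=8, Q(1)=-19.
So the global minimum of f is P(-3) + Q(1) − 5 = -18 − 19 − 5 = -42, attained at (-3, 1).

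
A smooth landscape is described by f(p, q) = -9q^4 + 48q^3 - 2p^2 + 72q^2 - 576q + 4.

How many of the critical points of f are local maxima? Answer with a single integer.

f separates as a function of p plus a function of q, so ∇f=0 decouples.
∂f/∂p = -4p = 0 at p ∈ {0}; ∂f/∂q = -36(q - 4)(q - 2)(q + 2) = 0 at q ∈ {-2, 2, 4}.
The Hessian is diagonal: diag(f_pp, f_qq). Second derivatives: f_pp(0)=-4; f_qq(-2)=-864, f_qq(2)=288, f_qq(4)=-432.
Local maxima occur where both diagonal entries negative: (0, -2), (0, 4). Count: 2.

2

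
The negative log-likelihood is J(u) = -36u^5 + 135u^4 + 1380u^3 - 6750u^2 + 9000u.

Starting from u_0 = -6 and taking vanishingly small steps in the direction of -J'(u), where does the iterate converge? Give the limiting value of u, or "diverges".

-5

J'(u) = -180(u - 5)(u - 2)(u - 1)(u + 5), so J'(-6) = -110880.
Gradient descent moves in the -J' direction, i.e. u is increasing.
The nearest critical point in that direction is u = -5, where J'' = 75600 > 0 (a local minimum). The iterate converges there.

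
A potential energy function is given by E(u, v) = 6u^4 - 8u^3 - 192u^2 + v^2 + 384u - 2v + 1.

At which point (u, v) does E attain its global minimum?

(-4, 1)

E(u,v) separates as P(u) + Q(v) + 1, so its minimum is min P + min Q + 1.
P'(u) = 24(u - 4)(u - 1)(u + 4) vanishes at u ∈ {-4, 1, 4}; Q'(v) = 2v - 2 vanishes at v ∈ {1}.
Local minima of P (where P''>0): P(-4)=-2560, P(4)=-512. Local minima of Q: Q(1)=-1.
So the global minimum of E is P(-4) + Q(1) + 1 = -2560 − 1 + 1 = -2560, attained at (-4, 1).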